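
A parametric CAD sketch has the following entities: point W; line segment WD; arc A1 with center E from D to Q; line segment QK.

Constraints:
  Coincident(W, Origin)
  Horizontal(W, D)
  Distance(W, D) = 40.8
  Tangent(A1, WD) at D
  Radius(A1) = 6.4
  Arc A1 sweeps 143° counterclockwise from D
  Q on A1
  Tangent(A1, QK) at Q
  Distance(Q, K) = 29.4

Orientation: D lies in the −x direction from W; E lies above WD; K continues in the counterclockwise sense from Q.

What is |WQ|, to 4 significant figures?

38.70

A1 meets WD tangentially, so ED is at right angles to WD, so E = D + (0, 6.4) = (-40.80, 6.400). On A1, D sits at bearing -90° from E; a 143° counterclockwise sweep puts Q at bearing 53°, so Q = E + 6.4·(cos 53°, sin 53°) = (-36.95, 11.51). Then |WQ| = |Q − W| = 38.70.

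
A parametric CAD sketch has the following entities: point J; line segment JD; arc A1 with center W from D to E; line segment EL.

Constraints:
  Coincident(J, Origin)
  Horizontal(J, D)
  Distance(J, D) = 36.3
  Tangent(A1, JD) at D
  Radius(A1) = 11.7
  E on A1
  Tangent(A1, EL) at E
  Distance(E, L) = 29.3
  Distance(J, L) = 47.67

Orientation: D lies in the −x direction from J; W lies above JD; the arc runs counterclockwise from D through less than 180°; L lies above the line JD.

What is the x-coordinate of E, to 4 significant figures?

-24.60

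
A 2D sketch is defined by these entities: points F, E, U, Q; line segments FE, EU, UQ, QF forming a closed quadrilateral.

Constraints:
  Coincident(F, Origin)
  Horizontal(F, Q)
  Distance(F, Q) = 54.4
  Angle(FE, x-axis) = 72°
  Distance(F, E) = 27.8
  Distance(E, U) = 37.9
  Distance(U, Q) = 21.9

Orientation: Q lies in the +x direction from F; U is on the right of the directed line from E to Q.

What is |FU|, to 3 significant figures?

32.8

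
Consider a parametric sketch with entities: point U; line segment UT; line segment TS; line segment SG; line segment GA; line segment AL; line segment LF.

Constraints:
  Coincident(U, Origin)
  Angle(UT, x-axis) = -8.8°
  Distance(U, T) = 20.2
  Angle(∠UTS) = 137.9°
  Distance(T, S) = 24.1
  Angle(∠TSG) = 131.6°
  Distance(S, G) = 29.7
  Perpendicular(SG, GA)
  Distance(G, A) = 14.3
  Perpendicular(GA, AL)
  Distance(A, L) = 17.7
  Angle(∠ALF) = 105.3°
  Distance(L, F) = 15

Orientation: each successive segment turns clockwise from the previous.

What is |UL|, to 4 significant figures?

36.69

U is at the origin; UT runs at -8.8° with length 20.2, so T = (19.96, -3.090). ∠UTS = 137.9° gives TS at -50.90° from the x-axis; with |TS| = 24.1, S = (35.16, -21.79). ∠TSG = 131.6° gives SG at -99.30° from the x-axis; with |SG| = 29.7, G = (30.36, -51.10). SG is perpendicular to GA, so GA runs at 170.7°; with |GA| = 14.3, A = (16.25, -48.79). GA ⟂ AL, so AL runs at 80.70°; with |AL| = 17.7, L = (19.11, -31.32). Then |UL| = |L − U| = 36.69.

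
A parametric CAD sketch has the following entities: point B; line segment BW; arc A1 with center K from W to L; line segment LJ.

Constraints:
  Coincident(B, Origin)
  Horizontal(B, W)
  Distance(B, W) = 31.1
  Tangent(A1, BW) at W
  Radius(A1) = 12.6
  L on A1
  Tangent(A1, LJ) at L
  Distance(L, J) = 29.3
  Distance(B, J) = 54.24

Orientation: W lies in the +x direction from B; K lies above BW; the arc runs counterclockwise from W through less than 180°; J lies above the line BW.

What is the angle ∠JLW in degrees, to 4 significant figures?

123.3°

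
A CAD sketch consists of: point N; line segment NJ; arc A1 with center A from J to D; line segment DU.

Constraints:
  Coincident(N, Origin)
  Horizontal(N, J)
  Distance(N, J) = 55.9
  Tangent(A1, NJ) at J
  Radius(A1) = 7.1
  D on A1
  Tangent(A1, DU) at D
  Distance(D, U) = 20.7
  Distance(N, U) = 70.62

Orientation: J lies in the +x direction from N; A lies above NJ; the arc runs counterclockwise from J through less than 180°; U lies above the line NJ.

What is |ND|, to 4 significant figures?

63.27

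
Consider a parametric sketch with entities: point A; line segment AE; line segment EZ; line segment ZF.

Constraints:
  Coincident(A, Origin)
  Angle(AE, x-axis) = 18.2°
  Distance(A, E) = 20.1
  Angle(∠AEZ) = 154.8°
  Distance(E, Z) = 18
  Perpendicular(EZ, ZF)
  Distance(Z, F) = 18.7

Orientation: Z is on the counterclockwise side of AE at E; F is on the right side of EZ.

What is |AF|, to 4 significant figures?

45.30

A is at the origin; AE runs at 18.2° with length 20.1, so E = 20.1·(cos 18.2°, sin 18.2°) = (19.09, 6.278). ∠AEZ = 154.8°, so EZ runs at 18.2° + (180° − 154.8°) = 43.40° from the x-axis; with |EZ| = 18.0, Z = E + 18.0·(cos 43.40°, sin 43.40°) = (32.17, 18.65). The perpendicularity gives ZF at right angles to EZ; with |ZF| = 18.7 on the right of EZ, F = Z + 18.7·(0.6871, -0.7266) = (45.02, 5.059). Then |AF| = |F − A| = 45.30.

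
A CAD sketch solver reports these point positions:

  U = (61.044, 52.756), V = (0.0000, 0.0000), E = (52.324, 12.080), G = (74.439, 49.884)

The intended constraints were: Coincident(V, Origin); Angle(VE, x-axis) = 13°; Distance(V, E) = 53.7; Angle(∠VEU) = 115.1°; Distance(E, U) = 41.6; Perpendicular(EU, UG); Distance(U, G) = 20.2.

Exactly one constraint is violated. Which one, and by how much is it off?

Distance(U, G) = 20.2 — off by 6.50.

V = (0.00, 0.00) ✓; VE at 13.00° ✓; |VE| = 53.70 ✓; ∠VEU = 115.1° ✓; |EU| = 41.60 ✓; ∠(EU, UG) = 90.00° ✓; |UG| = 13.70 ✗.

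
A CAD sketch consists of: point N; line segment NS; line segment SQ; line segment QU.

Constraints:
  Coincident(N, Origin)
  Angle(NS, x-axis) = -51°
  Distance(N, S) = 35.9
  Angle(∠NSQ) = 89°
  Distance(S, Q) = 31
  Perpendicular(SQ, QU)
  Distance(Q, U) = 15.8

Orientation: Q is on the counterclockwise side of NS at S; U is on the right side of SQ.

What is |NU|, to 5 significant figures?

59.957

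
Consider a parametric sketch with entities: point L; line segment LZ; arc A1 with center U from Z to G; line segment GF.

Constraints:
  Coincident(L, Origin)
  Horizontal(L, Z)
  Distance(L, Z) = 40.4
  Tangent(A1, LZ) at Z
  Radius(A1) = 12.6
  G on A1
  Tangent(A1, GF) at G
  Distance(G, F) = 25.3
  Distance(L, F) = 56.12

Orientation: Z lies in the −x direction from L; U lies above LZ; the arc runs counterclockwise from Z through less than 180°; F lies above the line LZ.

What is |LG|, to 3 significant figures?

33.7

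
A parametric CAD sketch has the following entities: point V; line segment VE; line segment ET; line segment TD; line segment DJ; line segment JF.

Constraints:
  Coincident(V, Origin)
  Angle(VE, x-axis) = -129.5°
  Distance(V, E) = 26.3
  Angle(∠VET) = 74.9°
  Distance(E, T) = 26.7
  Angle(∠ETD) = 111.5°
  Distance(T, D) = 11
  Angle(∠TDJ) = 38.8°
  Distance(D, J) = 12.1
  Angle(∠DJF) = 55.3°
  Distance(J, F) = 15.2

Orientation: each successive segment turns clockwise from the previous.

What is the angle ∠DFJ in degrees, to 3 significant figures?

50.1°

V is at the origin; VE runs at -129.5° with length 26.3, so E = (-16.7, -20.3). ∠VET = 74.9° gives ET at 125° from the x-axis; with |ET| = 26.7, T = (-32.2, 1.47). ∠ETD = 111.5° gives TD at 56.9° from the x-axis; with |TD| = 11.0, D = (-26.2, 10.7). ∠TDJ = 38.8° gives DJ at -84.3° from the x-axis; with |DJ| = 12.1, J = (-25.0, -1.36). ∠DJF = 55.3° gives JF at 151° from the x-axis; with |JF| = 15.2, F = (-38.3, 6.01). Then cos ∠DFJ = FD·FJ / (|FD||FJ|), giving 50.1°.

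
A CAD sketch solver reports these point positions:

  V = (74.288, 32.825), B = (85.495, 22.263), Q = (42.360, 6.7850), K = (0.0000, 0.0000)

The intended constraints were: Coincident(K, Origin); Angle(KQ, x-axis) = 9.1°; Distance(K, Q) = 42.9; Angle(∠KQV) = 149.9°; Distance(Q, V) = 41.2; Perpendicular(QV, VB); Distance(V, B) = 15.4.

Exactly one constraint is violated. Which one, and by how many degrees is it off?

Perpendicular(QV, VB) — off by 7.50°.

K = (0.00, 0.00) ✓; KQ at 9.100° ✓; |KQ| = 42.90 ✓; ∠KQV = 149.9° ✓; |QV| = 41.20 ✓; ∠(QV, VB) = 82.50° ✗; |VB| = 15.40 ✓.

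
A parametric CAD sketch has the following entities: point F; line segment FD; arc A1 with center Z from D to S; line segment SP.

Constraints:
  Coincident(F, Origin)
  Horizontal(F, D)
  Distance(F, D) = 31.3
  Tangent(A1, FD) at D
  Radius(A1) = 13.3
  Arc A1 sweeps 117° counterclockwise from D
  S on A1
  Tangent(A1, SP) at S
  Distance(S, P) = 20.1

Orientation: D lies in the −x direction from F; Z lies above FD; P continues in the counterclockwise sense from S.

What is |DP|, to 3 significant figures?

37.3

On A1, D sits at bearing -90° from Z; a 117° counterclockwise sweep puts S at bearing 27°, so S = Z + 13.3·(cos 27°, sin 27°) = (-19.4, 19.3). Since A1 is tangent to SP there, ZS ⟂ SP, so SP runs along (−sin 27°, cos 27°); with |SP| = 20.1, P = (-28.6, 37.2). Then |DP| = |P − D| = 37.3.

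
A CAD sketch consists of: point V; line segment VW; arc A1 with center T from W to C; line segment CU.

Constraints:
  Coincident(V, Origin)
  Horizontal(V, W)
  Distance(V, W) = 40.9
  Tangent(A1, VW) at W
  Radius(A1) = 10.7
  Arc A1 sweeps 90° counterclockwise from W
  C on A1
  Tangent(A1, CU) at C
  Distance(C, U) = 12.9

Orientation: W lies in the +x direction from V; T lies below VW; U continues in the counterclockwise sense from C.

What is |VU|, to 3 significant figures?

38.3

On A1, W sits at bearing 90° from T; a 90° counterclockwise sweep puts C at bearing 180°, so C = T + 10.7·(cos 180°, sin 180°) = (30.2, -10.7). A1 meets CU tangentially, so TC is at right angles to CU, so CU runs along (−sin 180°, cos 180°); with |CU| = 12.9, U = (30.2, -23.6). Then |VU| = |U − V| = 38.3.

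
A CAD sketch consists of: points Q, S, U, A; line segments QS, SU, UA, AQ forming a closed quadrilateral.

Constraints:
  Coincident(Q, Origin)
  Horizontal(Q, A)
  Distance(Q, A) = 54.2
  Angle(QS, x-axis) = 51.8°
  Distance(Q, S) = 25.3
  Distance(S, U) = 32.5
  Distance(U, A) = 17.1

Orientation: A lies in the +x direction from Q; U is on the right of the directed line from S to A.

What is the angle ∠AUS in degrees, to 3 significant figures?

119°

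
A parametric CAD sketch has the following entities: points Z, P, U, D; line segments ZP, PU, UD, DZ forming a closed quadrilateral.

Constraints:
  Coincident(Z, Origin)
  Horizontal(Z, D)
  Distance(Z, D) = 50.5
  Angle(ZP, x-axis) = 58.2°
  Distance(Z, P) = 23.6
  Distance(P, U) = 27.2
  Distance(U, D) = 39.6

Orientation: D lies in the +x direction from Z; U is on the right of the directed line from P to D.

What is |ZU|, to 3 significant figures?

13.6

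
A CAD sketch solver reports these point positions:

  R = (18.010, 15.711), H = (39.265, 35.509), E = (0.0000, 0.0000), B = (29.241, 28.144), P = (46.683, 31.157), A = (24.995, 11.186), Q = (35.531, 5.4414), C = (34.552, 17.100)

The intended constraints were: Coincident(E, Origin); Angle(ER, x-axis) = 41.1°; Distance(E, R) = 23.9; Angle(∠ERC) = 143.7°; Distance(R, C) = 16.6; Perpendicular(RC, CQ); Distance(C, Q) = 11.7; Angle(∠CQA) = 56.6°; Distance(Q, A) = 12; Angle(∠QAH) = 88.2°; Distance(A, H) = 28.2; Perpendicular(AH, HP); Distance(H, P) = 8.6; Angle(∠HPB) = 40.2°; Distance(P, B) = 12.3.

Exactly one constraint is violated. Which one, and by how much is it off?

Distance(P, B) = 12.3 — off by 5.40.

E = (0.00, 0.00) ✓; ER at 41.10° ✓; |ER| = 23.90 ✓; ∠ERC = 143.7° ✓; |RC| = 16.60 ✓; ∠(RC, CQ) = 90.00° ✓; |CQ| = 11.70 ✓; ∠CQA = 56.60° ✓; |QA| = 12.00 ✓; ∠QAH = 88.20° ✓; |AH| = 28.20 ✓; ∠(AH, HP) = 90.00° ✓; |HP| = 8.600 ✓; ∠HPB = 40.20° ✓; |PB| = 17.70 ✗.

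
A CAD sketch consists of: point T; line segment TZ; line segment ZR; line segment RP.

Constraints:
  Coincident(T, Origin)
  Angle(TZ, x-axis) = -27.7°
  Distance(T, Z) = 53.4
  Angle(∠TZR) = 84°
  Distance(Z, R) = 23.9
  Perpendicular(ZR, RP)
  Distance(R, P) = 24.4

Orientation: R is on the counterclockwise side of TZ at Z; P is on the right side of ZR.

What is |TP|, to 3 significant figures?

79.6

∠TZR = 84.0°, so ZR runs at -27.7° + (180° − 84.0°) = 68.3° from the x-axis; with |ZR| = 23.9, R = Z + 23.9·(cos 68.3°, sin 68.3°) = (56.1, -2.62). ZR is perpendicular to RP; with |RP| = 24.4 on the right of ZR, P = R + 24.4·(0.929, -0.370) = (78.8, -11.6). Then |TP| = |P − T| = 79.6.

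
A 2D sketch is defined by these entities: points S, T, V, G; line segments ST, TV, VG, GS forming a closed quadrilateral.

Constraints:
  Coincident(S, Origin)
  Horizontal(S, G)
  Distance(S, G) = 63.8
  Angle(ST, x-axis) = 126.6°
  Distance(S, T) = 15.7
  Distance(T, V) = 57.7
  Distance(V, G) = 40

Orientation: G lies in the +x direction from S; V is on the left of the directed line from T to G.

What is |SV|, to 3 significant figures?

56.0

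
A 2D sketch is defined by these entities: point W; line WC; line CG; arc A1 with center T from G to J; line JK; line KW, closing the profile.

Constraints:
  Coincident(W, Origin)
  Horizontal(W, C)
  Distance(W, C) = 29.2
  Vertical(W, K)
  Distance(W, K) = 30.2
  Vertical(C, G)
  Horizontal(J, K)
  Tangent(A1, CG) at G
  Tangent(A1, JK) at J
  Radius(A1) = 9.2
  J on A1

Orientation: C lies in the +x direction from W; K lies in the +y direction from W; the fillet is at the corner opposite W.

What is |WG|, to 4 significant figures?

35.97

W is at the origin; W and C share the same y with |WC| = 29.2 and C on the +x side, so C = (29.20, 0.000). W and K share the same x with |WK| = 30.2 and K on the +y side, so K = (0.000, 30.20). The virtual corner opposite W is at (29.20, 30.20). Since A1 is tangent to CG there, TG ⟂ CG and since A1 is tangent to JK there, TJ ⟂ JK, with radius 9.2, so the center T sits 9.2 in from both sides at T = (20.00, 21.00). That places the tangent points at G = (29.20, 21.00) on CG and J = (20.00, 30.20) on JK. Then |WG| = |G − W| = 35.97.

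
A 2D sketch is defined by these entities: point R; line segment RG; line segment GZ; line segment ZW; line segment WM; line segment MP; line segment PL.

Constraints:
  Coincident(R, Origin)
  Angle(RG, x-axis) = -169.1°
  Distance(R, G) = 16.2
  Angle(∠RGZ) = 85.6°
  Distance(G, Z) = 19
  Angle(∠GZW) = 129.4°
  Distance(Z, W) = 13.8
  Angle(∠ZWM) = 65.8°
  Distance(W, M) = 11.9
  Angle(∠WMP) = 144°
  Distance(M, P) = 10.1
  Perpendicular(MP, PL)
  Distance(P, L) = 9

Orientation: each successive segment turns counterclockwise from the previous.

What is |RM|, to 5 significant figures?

15.218

R is at the origin; RG runs at -169.1° with length 16.2, so G = (-15.908, -3.0633). ∠RGZ = 85.6° gives GZ at -74.700° from the x-axis; with |GZ| = 19.0, Z = (-10.894, -21.390). ∠GZW = 129.4° gives ZW at -24.100° from the x-axis; with |ZW| = 13.8, W = (1.7030, -27.025). ∠ZWM = 65.8° gives WM at 90.100° from the x-axis; with |WM| = 11.9, M = (1.6822, -15.125). Then |RM| = |M − R| = 15.218.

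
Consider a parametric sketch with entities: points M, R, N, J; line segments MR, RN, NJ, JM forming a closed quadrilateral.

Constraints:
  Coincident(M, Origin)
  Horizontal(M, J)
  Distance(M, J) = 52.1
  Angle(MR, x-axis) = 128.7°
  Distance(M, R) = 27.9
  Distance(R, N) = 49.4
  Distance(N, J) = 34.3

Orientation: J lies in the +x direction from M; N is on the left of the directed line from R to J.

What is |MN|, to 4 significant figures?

41.92

Checks: |RN| = 49.40 ✓; |NJ| = 34.30 ✓.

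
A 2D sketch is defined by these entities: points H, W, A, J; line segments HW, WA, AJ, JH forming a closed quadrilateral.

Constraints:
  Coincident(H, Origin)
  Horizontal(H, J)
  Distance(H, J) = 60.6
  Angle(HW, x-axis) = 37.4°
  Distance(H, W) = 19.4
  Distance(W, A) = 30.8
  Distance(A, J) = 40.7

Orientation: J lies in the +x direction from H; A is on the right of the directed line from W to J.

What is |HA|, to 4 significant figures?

29.88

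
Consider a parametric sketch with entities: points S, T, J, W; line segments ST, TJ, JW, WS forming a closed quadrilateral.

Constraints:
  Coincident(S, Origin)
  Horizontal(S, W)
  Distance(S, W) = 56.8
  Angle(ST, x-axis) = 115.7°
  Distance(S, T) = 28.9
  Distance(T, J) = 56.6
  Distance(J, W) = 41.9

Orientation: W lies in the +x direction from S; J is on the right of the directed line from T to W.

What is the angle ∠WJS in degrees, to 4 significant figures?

106.0°

Checks: |TJ| = 56.60 ✓; |JW| = 41.90 ✓.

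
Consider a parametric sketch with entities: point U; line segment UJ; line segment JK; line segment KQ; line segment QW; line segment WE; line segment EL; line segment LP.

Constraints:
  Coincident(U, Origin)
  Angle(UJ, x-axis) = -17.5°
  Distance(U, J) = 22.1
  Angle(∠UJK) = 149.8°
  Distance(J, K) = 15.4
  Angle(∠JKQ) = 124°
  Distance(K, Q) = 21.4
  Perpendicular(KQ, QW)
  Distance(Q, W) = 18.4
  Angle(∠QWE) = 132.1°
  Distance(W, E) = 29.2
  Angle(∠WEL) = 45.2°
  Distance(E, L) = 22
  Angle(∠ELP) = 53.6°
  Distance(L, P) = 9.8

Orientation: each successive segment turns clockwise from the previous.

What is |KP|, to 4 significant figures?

23.71

U is at the origin; UJ runs at -17.5° with length 22.1, so J = (21.08, -6.646). ∠UJK = 149.8° gives JK at -47.70° from the x-axis; with |JK| = 15.4, K = (31.44, -18.04). ∠JKQ = 124.0° gives KQ at -103.7° from the x-axis; with |KQ| = 21.4, Q = (26.37, -38.83). KQ ⟂ QW, so QW runs at 166.3°; with |QW| = 18.4, W = (8.497, -34.47). ∠QWE = 132.1° gives WE at 118.4° from the x-axis; with |WE| = 29.2, E = (-5.392, -8.784). ∠WEL = 45.2° gives EL at -16.40° from the x-axis; with |EL| = 22.0, L = (15.71, -15.00). ∠ELP = 53.6° gives LP at -142.8° from the x-axis; with |LP| = 9.8, P = (7.907, -20.92). Then |KP| = |P − K| = 23.71.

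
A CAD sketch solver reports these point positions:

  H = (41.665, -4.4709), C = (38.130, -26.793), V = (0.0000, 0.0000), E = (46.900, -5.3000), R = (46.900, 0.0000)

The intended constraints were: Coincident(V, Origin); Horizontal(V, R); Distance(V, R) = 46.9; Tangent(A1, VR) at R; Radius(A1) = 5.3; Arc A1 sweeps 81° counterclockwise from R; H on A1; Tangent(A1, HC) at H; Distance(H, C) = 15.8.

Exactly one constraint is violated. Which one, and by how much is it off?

Distance(H, C) = 15.8 — off by 6.80.

V = (0.00, 0.00) ✓; V.y = 0.00, R.y = 0.00 ✓; |VR| = 46.90 ✓; ∠(ER, RV) = 90.00° ✓; |ER| = 5.300 ✓; bearing(E→H) − bearing(E→R) = 81.00° ✓; |EH| = 5.300 ✓; ∠(EH, HC) = 90.00° ✓; |HC| = 22.60 ✗.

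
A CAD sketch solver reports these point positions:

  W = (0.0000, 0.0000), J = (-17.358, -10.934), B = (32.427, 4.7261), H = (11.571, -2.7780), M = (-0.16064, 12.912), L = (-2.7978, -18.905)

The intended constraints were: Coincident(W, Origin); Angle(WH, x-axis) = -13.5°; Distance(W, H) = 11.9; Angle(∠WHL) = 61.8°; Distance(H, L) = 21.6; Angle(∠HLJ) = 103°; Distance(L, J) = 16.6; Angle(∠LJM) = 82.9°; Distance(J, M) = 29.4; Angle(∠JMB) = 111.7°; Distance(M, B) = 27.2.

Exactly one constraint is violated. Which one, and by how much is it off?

Distance(M, B) = 27.2 — off by 6.40.

W = (0.00, 0.00) ✓; WH at -13.50° ✓; |WH| = 11.90 ✓; ∠WHL = 61.80° ✓; |HL| = 21.60 ✓; ∠HLJ = 103.0° ✓; |LJ| = 16.60 ✓; ∠LJM = 82.90° ✓; |JM| = 29.40 ✓; ∠JMB = 111.7° ✓; |MB| = 33.60 ✗.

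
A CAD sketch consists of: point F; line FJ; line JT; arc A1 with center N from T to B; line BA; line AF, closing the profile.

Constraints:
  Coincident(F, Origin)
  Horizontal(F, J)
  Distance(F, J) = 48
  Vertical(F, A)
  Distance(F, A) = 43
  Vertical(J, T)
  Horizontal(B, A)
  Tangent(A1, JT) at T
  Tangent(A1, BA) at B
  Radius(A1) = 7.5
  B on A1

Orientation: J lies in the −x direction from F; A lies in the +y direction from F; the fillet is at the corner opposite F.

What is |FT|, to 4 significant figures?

59.70

F is at the origin; F and J share the same y with |FJ| = 48.0 and J on the −x side, so J = (-48.00, 0.000). FA is vertical with |FA| = 43.0 and A on the +y side, so A = (0.000, 43.00). The virtual corner opposite F is at (-48.00, 43.00). Tangency of A1 to JT means the radius NT is perpendicular to JT and the tangent condition forces NB to be normal to BA, with radius 7.5, so the center N sits 7.5 in from both sides at N = (-40.50, 35.50). That places the tangent points at T = (-48.00, 35.50) on JT and B = (-40.50, 43.00) on BA. Then |FT| = |T − F| = 59.70.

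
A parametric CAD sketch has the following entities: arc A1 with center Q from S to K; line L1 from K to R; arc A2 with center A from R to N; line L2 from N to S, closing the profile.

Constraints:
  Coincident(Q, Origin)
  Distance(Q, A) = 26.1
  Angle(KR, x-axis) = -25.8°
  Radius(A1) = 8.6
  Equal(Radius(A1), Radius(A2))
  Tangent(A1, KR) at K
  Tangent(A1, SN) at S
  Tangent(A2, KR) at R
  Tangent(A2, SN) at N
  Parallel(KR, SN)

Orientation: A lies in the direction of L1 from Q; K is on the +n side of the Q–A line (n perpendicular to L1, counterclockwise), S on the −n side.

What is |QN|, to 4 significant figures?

27.48

The slot axis is L1's direction at -25.8°, so u = (cos -25.8°, sin -25.8°) = (0.9003, -0.4352) and n = (−sin -25.8°, cos -25.8°) = (0.4352, 0.9003). Q is at the origin and A lies 26.1 along u from Q, so A = 26.1·u = (23.50, -11.36). Tangency of A1 to both parallel lines with radius 8.6 puts K and S at Q ± 8.6·n: K = (3.743, 7.743), S = (-3.743, -7.743). Equal radii place R and N the same way about A: R = A + 8.6·n = (27.24, -3.617), N = A − 8.6·n = (19.76, -19.10). Then |QN| = |N − Q| = 27.48.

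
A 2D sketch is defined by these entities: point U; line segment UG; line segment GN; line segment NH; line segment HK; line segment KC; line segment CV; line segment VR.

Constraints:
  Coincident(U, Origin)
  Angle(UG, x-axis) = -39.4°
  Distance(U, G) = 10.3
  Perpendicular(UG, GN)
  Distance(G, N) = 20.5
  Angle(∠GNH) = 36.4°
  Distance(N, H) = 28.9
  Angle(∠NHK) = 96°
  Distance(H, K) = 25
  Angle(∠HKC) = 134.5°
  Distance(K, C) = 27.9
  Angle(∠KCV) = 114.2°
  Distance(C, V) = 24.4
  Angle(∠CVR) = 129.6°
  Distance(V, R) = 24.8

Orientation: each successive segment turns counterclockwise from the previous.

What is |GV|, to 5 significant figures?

38.239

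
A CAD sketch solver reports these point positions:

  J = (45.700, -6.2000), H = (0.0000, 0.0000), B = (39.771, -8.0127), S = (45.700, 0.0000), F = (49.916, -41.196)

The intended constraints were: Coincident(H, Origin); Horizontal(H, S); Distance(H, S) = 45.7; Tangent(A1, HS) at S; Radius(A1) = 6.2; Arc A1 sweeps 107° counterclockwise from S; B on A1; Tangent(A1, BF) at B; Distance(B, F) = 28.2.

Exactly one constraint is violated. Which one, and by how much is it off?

Distance(B, F) = 28.2 — off by 6.50.

H = (0.00, 0.00) ✓; H.y = 0.00, S.y = 0.00 ✓; |HS| = 45.70 ✓; ∠(JS, SH) = 90.00° ✓; |JS| = 6.200 ✓; bearing(J→B) − bearing(J→S) = 107.0° ✓; |JB| = 6.200 ✓; ∠(JB, BF) = 90.00° ✓; |BF| = 34.70 ✗.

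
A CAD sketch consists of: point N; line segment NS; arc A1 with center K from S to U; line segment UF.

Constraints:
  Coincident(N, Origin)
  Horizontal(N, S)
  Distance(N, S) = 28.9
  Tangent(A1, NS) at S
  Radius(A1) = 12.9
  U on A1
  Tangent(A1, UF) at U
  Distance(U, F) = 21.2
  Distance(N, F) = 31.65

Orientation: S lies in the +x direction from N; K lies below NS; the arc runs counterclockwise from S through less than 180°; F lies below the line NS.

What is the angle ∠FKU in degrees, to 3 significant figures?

58.7°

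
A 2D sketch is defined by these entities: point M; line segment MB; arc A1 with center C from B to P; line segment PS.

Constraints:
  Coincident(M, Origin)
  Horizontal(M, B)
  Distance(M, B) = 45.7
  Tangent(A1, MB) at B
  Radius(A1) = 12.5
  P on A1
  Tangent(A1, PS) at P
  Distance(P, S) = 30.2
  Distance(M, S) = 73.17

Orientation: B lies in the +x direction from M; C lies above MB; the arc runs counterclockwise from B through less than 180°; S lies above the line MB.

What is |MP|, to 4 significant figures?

59.35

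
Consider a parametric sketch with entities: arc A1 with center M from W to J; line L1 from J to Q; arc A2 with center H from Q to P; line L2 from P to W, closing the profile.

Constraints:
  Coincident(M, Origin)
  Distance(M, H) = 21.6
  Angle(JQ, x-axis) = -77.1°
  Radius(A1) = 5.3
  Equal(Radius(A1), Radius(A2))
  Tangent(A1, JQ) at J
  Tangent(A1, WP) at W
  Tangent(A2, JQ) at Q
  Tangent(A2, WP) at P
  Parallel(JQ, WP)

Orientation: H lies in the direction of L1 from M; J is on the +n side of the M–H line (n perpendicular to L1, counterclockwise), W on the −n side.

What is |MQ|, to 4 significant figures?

22.24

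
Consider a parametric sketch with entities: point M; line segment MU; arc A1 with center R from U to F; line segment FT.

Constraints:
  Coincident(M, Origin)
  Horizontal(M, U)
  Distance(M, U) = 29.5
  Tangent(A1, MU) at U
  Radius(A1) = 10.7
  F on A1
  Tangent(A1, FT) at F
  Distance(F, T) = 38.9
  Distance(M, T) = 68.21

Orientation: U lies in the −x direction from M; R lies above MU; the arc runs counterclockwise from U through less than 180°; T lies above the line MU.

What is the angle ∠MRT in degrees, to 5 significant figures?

143.68°

Checks: ∠(RU, UM) = 90.00° ✓; |RF| = 10.70 ✓; ∠(RF, FT) = 90.00° ✓; |FT| = 38.90 ✓; |MT| = 68.21 ✓.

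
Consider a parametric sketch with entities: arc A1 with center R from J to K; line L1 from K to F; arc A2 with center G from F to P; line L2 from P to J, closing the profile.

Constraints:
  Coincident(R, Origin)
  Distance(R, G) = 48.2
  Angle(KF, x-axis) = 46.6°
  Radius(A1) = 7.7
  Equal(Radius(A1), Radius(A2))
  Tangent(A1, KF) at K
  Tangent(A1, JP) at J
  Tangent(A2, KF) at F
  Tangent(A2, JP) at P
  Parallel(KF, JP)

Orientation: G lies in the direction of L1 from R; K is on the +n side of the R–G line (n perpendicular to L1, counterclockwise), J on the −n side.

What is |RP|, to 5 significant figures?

48.811

Tangency of A1 to both parallel lines with radius 7.7 puts K and J at R ± 7.7·n: K = (-5.5946, 5.2906), J = (5.5946, -5.2906). Equal radii place F and P the same way about G: F = G + 7.7·n = (27.523, 40.311), P = G − 7.7·n = (38.712, 29.730). Then |RP| = |P − R| = 48.811.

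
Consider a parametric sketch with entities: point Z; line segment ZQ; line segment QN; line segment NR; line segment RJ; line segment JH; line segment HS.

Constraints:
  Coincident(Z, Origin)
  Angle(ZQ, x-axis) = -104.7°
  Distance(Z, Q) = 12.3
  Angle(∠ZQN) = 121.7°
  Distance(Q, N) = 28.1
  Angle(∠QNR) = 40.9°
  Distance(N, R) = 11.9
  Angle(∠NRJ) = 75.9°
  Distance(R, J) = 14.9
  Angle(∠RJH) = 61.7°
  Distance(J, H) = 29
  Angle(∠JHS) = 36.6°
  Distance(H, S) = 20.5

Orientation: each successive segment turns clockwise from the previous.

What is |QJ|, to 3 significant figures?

13.6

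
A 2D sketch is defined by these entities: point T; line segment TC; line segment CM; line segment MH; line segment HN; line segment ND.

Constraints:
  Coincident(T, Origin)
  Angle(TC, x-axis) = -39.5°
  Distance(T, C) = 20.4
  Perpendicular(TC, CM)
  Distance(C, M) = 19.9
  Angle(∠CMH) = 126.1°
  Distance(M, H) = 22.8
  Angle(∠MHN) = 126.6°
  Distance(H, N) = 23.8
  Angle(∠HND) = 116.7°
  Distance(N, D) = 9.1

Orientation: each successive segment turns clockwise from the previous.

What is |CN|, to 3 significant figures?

48.8

∠CMH = 126.1° gives MH at 177° from the x-axis; with |MH| = 22.8, H = (-19.7, -27.0). ∠MHN = 126.6° gives HN at 123° from the x-axis; with |HN| = 23.8, N = (-32.7, -7.06). Then |CN| = |N − C| = 48.8.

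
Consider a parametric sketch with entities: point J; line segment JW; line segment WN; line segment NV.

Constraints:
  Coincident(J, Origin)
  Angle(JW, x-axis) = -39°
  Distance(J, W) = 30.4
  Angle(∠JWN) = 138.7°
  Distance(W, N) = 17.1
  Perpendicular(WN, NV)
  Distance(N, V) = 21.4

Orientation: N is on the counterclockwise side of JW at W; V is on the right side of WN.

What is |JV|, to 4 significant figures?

57.57

J is at the origin; JW runs at -39.0° with length 30.4, so W = 30.4·(cos -39.0°, sin -39.0°) = (23.63, -19.13). ∠JWN = 138.7°, so WN runs at -39.0° + (180° − 138.7°) = 2.300° from the x-axis; with |WN| = 17.1, N = W + 17.1·(cos 2.300°, sin 2.300°) = (40.71, -18.45). WN is perpendicular to NV; with |NV| = 21.4 on the right of WN, V = N + 21.4·(0.04013, -0.9992) = (41.57, -39.83). Then |JV| = |V − J| = 57.57.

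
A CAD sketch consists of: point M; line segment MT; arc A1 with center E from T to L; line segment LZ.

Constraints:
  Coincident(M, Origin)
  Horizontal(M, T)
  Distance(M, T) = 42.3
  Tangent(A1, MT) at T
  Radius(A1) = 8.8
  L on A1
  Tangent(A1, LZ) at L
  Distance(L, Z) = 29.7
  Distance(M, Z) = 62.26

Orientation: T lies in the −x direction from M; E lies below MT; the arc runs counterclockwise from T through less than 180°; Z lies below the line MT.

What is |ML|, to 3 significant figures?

52.0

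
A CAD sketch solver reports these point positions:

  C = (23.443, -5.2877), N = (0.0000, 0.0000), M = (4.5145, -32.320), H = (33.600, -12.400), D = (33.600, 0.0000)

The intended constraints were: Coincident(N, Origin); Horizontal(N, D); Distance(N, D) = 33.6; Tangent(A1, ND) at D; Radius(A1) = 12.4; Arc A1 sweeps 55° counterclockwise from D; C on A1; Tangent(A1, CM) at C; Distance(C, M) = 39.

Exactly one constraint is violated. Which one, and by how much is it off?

Distance(C, M) = 39 — off by 6.00.

N = (0.00, 0.00) ✓; N.y = 0.00, D.y = 0.00 ✓; |ND| = 33.60 ✓; ∠(HD, DN) = 90.00° ✓; |HD| = 12.40 ✓; bearing(H→C) − bearing(H→D) = 55.00° ✓; |HC| = 12.40 ✓; ∠(HC, CM) = 90.00° ✓; |CM| = 33.00 ✗.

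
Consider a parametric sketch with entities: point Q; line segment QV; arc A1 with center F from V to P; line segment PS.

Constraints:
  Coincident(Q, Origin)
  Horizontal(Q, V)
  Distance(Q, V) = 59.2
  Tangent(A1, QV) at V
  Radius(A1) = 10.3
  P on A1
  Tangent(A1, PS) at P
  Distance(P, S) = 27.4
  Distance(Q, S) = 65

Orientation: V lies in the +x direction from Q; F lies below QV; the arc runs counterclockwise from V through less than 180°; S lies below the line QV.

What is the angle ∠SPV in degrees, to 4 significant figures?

131.6°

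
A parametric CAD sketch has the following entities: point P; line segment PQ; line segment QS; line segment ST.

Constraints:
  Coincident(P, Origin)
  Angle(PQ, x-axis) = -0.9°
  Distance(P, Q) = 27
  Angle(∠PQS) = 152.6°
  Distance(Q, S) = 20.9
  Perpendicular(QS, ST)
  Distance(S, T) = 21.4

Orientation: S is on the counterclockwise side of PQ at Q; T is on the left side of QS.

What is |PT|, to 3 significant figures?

45.8

P is at the origin; PQ runs at -0.9° with length 27.0, so Q = 27.0·(cos -0.9°, sin -0.9°) = (27.0, -0.424). ∠PQS = 152.6°, so QS runs at -0.9° + (180° − 152.6°) = 26.5° from the x-axis; with |QS| = 20.9, S = Q + 20.9·(cos 26.5°, sin 26.5°) = (45.7, 8.90). QS ⟂ ST; with |ST| = 21.4 on the left of QS, T = S + 21.4·(-0.446, 0.895) = (36.2, 28.1). Then |PT| = |T − P| = 45.8.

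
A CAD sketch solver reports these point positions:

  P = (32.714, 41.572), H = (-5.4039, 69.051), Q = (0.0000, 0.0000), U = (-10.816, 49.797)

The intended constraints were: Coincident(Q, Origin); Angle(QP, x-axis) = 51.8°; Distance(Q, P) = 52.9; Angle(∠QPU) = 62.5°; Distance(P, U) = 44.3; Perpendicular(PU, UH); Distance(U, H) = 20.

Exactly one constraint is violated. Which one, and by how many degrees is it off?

Perpendicular(PU, UH) — off by 5.00°.

Q = (0.00, 0.00) ✓; QP at 51.80° ✓; |QP| = 52.90 ✓; ∠QPU = 62.50° ✓; |PU| = 44.30 ✓; ∠(PU, UH) = 95.00° ✗; |UH| = 20.00 ✓.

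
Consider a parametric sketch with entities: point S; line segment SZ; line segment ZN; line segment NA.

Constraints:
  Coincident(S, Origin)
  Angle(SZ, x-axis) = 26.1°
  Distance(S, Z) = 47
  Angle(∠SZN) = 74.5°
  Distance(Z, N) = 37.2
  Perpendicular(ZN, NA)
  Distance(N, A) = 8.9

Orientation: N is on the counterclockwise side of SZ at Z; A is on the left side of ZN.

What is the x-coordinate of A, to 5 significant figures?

10.854

∠SZN = 74.5°, so ZN runs at 26.1° + (180° − 74.5°) = 131.60° from the x-axis; with |ZN| = 37.2, N = Z + 37.2·(cos 131.60°, sin 131.60°) = (17.509, 48.495). The perpendicularity gives NA at right angles to ZN; with |NA| = 8.9 on the left of ZN, A = N + 8.9·(-0.74780, -0.66393) = (10.854, 42.586). So A.x = 10.854.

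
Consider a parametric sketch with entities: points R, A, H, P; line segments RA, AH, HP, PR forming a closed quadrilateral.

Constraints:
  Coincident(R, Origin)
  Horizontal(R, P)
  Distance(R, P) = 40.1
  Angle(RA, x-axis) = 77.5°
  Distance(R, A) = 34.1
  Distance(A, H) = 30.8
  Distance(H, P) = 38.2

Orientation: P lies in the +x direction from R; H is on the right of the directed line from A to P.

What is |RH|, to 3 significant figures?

3.58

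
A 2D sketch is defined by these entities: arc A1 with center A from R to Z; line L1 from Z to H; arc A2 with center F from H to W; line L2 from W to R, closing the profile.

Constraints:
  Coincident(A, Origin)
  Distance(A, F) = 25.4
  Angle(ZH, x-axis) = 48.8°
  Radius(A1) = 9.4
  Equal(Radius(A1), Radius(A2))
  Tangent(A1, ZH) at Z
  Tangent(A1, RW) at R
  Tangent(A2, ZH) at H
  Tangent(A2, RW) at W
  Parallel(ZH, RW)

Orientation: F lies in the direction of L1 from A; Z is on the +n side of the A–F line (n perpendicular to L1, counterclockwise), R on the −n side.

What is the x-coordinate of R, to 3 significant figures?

7.07

A is at the origin and F lies 25.4 along u from A, so F = 25.4·u = (16.7, 19.1). Tangency of A1 to both parallel lines with radius 9.4 puts Z and R at A ± 9.4·n: Z = (-7.07, 6.19), R = (7.07, -6.19). So R.x = 7.07.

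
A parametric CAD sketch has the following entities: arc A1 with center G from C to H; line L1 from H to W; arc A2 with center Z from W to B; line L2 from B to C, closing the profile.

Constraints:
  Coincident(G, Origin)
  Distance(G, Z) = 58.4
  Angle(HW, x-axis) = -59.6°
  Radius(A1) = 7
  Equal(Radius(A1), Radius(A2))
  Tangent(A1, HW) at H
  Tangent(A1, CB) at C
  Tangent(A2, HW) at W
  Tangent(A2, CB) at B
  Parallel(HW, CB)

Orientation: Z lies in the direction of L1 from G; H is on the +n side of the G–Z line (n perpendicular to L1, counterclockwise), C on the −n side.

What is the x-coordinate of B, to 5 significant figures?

23.515

The slot axis is L1's direction at -59.6°, so u = (cos -59.6°, sin -59.6°) = (0.50603, -0.86251) and n = (−sin -59.6°, cos -59.6°) = (0.86251, 0.50603). G is at the origin and Z lies 58.4 along u from G, so Z = 58.4·u = (29.552, -50.371). Tangency of A1 to both parallel lines with radius 7.0 puts H and C at G ± 7.0·n: H = (6.0376, 3.5422), C = (-6.0376, -3.5422). Equal radii place W and B the same way about Z: W = Z + 7.0·n = (35.590, -46.829), B = Z − 7.0·n = (23.515, -53.913). So B.x = 23.515.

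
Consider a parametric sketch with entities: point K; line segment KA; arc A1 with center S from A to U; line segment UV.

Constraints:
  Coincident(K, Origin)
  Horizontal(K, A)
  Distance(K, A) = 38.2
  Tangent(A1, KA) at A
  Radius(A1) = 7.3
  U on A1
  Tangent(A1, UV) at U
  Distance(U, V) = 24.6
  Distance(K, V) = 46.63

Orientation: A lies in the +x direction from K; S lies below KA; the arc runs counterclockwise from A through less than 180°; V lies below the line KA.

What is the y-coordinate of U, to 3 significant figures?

-8.04

K is at the origin; KA is horizontal with |KA| = 38.2 and A on the +x side, so A = (38.2, 0.00). Since A1 is tangent to KA there, SA ⟂ KA, so S = A + (0, -7.3) = (38.2, -7.30). Since SU ⟂ UV (tangency), |SV| = √(7.3² + 24.6²) = 25.7 regardless of where U sits on A1. So V lies on both circle(K, 46.63) and circle(S, 25.7); the below-KA intersection is V = (33.4, -32.5). U is the foot of the tangent from V: U = (30.9, -8.04).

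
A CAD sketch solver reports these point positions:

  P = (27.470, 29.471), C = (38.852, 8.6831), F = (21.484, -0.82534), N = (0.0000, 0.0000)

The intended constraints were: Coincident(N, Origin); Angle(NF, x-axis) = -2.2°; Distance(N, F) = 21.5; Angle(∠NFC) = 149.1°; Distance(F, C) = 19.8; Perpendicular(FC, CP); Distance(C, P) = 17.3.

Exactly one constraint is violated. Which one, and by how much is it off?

Distance(C, P) = 17.3 — off by 6.40.

N = (0.00, 0.00) ✓; NF at -2.200° ✓; |NF| = 21.50 ✓; ∠NFC = 149.1° ✓; |FC| = 19.80 ✓; ∠(FC, CP) = 90.00° ✓; |CP| = 23.70 ✗.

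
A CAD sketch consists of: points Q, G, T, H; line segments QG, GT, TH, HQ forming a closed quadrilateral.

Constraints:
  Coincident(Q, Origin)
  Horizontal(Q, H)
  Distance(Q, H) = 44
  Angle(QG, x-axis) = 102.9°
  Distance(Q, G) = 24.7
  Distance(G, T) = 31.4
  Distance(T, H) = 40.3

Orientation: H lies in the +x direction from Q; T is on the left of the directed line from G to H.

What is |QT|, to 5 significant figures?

42.367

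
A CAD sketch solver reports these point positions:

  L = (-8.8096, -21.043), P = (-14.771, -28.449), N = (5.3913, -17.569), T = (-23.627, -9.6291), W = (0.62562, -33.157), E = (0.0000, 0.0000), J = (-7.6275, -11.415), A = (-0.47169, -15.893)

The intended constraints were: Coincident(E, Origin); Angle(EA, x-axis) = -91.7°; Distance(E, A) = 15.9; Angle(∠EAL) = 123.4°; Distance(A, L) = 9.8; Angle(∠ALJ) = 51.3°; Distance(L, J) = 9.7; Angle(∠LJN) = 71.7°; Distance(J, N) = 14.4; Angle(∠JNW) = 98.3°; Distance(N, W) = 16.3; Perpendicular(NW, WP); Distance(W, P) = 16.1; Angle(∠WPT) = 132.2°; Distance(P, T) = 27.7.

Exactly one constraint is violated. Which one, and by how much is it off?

Distance(P, T) = 27.7 — off by 6.90.

E = (0.00, 0.00) ✓; EA at -91.70° ✓; |EA| = 15.90 ✓; ∠EAL = 123.4° ✓; |AL| = 9.800 ✓; ∠ALJ = 51.30° ✓; |LJ| = 9.700 ✓; ∠LJN = 71.70° ✓; |JN| = 14.40 ✓; ∠JNW = 98.30° ✓; |NW| = 16.30 ✓; ∠(NW, WP) = 90.00° ✓; |WP| = 16.10 ✓; ∠WPT = 132.2° ✓; |PT| = 20.80 ✗.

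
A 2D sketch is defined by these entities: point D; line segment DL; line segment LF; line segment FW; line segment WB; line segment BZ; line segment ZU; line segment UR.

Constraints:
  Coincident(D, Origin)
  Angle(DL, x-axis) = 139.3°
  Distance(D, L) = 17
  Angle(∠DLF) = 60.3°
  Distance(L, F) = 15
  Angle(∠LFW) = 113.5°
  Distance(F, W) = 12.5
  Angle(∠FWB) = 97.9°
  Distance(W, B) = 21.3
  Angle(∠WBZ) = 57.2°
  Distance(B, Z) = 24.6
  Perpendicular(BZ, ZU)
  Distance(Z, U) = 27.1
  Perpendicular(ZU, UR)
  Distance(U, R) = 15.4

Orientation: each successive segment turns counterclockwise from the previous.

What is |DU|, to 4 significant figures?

26.54

D is at the origin; DL runs at 139.3° with length 17.0, so L = (-12.89, 11.09). ∠DLF = 60.3° gives LF at -101.0° from the x-axis; with |LF| = 15.0, F = (-15.75, -3.639). ∠LFW = 113.5° gives FW at -34.50° from the x-axis; with |FW| = 12.5, W = (-5.449, -10.72). ∠FWB = 97.9° gives WB at 47.60° from the x-axis; with |WB| = 21.3, B = (8.914, 5.010). ∠WBZ = 57.2° gives BZ at 170.4° from the x-axis; with |BZ| = 24.6, Z = (-15.34, 9.113). BZ is perpendicular to ZU, so ZU runs at -99.60°; with |ZU| = 27.1, U = (-19.86, -17.61). Then |DU| = |U − D| = 26.54.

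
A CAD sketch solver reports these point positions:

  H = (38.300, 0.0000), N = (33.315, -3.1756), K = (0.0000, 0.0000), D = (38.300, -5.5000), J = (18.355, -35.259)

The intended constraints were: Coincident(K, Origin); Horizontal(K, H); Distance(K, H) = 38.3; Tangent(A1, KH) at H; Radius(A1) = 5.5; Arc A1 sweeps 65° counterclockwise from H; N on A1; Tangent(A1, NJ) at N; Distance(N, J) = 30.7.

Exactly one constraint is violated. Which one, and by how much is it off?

Distance(N, J) = 30.7 — off by 4.70.

K = (0.00, 0.00) ✓; K.y = 0.00, H.y = 0.00 ✓; |KH| = 38.30 ✓; ∠(DH, HK) = 90.00° ✓; |DH| = 5.500 ✓; bearing(D→N) − bearing(D→H) = 65.00° ✓; |DN| = 5.500 ✓; ∠(DN, NJ) = 90.00° ✓; |NJ| = 35.40 ✗.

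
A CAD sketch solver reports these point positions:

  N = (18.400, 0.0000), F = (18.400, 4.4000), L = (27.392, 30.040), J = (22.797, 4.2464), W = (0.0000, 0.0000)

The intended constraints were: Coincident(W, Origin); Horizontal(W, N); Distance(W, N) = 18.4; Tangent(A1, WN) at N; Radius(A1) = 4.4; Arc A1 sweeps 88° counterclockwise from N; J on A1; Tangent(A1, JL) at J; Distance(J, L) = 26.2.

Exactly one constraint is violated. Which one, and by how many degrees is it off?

Tangent(A1, JL) at J — off by 8.10°.

W = (0.00, 0.00) ✓; W.y = 0.00, N.y = 0.00 ✓; |WN| = 18.40 ✓; ∠(FN, NW) = 90.00° ✓; |FN| = 4.400 ✓; bearing(F→J) − bearing(F→N) = 88.00° ✓; |FJ| = 4.400 ✓; ∠(FJ, JL) = 98.10° ✗; |JL| = 26.20 ✓.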